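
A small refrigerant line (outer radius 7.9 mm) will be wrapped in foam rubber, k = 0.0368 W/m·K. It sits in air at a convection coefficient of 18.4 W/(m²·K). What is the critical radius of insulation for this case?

For a cylinder r_cr = k/h = 0.0368/18.4
r_cr = 2 mm; since the bare radius (7.9 mm) is above r_cr, any added insulation will reduce heat loss.

r_cr ≈ 2 mm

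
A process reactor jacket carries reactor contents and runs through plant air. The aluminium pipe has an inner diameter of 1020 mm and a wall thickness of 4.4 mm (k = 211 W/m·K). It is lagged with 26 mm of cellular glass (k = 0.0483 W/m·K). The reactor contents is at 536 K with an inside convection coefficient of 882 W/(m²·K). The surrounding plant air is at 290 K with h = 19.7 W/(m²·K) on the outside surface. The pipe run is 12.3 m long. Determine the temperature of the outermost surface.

For a radial system each layer contributes R = ln(r_out/r_in)/(2πkL); films add R = 1/(hA).
R_inner film = 1/(h_i·2πr₁L) = 1/(882×2π×0.51×12.3) = 2.877×10^-5 K/W
R_aluminium pipe wall = ln(514.4/510)/(2π×211×12.3) = 5.268×10^-7 K/W
R_cellular glass = ln(540.4/514.4)/(2π×0.0483×12.3) = 0.01321 K/W
R_outer film = 1/(h_o·2πr_oL) = 1/(19.7×2π×0.5404×12.3) = 0.001215 K/W
R_total = 0.01445 K/W
Q = ΔT/R_total = 246/0.01445
Q = 17000 W
T_interface = T_inner − Q·ΣR(inner→interface) = 536 − 17000×0.01324

T ≈ 311 K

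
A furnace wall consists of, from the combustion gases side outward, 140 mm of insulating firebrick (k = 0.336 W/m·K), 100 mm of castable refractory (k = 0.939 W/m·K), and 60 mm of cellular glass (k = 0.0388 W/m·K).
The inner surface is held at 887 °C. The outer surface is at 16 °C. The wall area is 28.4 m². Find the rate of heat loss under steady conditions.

Q ≈ 12000 W

Model the wall as resistances in series:
R_insulating firebrick = L/(kA) = 0.14/(0.336×28.4) = 0.01467 K/W
R_castable refractory = L/(kA) = 0.1/(0.939×28.4) = 0.00375 K/W
R_cellular glass = L/(kA) = 0.06/(0.0388×28.4) = 0.05445 K/W
R_total = 0.07287 K/W
Q = ΔT / R_total = 871 / 0.07287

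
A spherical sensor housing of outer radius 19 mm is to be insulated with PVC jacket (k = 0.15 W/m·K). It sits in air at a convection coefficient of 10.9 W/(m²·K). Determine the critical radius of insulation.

r_cr ≈ 27.5 mm

For a sphere r_cr = 2k/h = 2×0.15/10.9
r_cr = 27.5 mm; since the bare radius (19 mm) is below r_cr, adding a thin layer of insulation will *increase* heat loss.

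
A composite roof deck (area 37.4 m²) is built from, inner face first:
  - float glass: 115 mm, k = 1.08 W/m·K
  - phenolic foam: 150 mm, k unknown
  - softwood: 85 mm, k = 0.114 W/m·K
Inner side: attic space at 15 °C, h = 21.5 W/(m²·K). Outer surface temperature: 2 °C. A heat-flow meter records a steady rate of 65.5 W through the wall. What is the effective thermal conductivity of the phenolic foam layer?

Thermal resistances in series:
R_inner film = 1/(h_i·A) = 1/(21.5×37.4) = 0.001244 K/W
R_float glass = L/(kA) = 0.115/(1.08×37.4) = 0.002847 K/W
R_softwood = L/(kA) = 0.085/(0.114×37.4) = 0.01994 K/W
Sum of known resistances R_other = 0.02403 K/W
Total R = ΔT/Q = 13/65.5 = 0.1985 K/W
R_phenolic foam = R_total − R_other = 0.1744 K/W
k = L/(R·A) = 0.15/(0.1744×37.4)

k ≈ 0.023 W/(m·K)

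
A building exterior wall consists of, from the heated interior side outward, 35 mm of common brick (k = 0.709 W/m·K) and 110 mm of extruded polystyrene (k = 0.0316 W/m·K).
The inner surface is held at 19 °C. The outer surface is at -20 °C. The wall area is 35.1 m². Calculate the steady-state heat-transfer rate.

Thermal resistances in series:
R_common brick = L/(kA) = 0.035/(0.709×35.1) = 0.001406 K/W
R_extruded polystyrene = L/(kA) = 0.11/(0.0316×35.1) = 0.09917 K/W
R_total = 0.1006 K/W
Q = ΔT / R_total = 39 / 0.1006

Q ≈ 388 W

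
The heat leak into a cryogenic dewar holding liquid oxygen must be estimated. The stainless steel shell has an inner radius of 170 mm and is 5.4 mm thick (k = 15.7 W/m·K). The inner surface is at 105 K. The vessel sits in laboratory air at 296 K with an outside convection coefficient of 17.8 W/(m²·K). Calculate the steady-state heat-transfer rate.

Radial (spherical) resistances in series:
R_stainless steel shell = (1/0.17 − 1/0.1754)/(4π×15.7) = 9.179×10^-4 K/W
R_outer film = 1/(h·4πr_o²) = 1/(17.8×4π×0.1754²) = 0.1453 K/W
R_total = 0.1462 K/W
Q = ΔT/R_total = 191/0.1462

Q ≈ 1310 W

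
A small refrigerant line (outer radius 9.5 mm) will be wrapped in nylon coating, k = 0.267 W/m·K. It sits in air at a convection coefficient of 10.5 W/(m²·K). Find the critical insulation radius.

r_cr ≈ 25.4 mm

For a cylinder r_cr = k/h = 0.267/10.5
r_cr = 25.4 mm; since the bare radius (9.5 mm) is below r_cr, adding a thin layer of insulation will *increase* heat loss.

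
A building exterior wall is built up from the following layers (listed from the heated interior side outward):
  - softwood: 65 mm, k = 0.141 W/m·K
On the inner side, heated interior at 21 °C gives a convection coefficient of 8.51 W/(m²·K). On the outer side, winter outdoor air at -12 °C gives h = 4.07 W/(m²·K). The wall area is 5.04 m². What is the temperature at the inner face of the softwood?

Thermal resistances in series:
R_inner film = 1/(h_i·A) = 1/(8.51×5.04) = 0.02332 K/W
R_softwood = L/(kA) = 0.065/(0.141×5.04) = 0.09147 K/W
R_outer film = 1/(h_o·A) = 1/(4.07×5.04) = 0.04875 K/W
R_total = 0.1635 K/W;  Q = ΔT/R_total = 33/0.1635 = 201.8 W
T_interface = T_inner − Q·ΣR(inner→interface) = 21 − 202×0.02332

T ≈ 16.3 °C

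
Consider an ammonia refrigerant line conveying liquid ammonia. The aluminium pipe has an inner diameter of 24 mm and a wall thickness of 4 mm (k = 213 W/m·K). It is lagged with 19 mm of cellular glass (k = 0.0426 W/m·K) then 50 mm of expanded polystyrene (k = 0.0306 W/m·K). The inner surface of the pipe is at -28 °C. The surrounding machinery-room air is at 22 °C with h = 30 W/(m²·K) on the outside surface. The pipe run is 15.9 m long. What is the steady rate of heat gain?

Q ≈ 105 W

Radial resistances (cylindrical: R_cond = ln(r_o/r_i)/(2πkL), R_conv = 1/(h·2πrL)):
R_aluminium pipe wall = ln(16/12)/(2π×213×15.9) = 1.352×10^-5 K/W
R_cellular glass = ln(35/16)/(2π×0.0426×15.9) = 0.1839 K/W
R_expanded polystyrene = ln(85/35)/(2π×0.0306×15.9) = 0.2903 K/W
R_outer film = 1/(h_o·2πr_oL) = 1/(30×2π×0.085×15.9) = 0.003925 K/W
R_total = 0.4781 K/W
Q = ΔT/R_total = 50/0.4781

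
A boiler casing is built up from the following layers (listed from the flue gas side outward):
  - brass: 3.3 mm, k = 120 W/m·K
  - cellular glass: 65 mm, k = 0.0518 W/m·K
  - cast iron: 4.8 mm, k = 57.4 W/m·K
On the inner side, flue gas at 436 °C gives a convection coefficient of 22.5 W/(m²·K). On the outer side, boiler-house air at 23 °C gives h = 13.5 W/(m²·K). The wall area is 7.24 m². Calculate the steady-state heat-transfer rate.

Series thermal resistances:
R_inner film = 1/(h_i·A) = 1/(22.5×7.24) = 0.006139 K/W
R_brass = L/(kA) = 0.0033/(120×7.24) = 3.798×10^-6 K/W
R_cellular glass = L/(kA) = 0.065/(0.0518×7.24) = 0.1733 K/W
R_cast iron = L/(kA) = 0.0048/(57.4×7.24) = 1.155×10^-5 K/W
R_outer film = 1/(h_o·A) = 1/(13.5×7.24) = 0.01023 K/W
R_total = 0.1897 K/W
Q = ΔT / R_total = 413 / 0.1897

Q ≈ 2180 W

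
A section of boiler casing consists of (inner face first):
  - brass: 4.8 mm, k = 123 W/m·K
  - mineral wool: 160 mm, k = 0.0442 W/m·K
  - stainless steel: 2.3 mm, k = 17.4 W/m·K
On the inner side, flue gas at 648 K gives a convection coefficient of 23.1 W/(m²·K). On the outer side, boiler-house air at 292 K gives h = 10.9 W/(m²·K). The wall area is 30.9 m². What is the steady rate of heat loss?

Using the resistance-network approach (series):
R_inner film = 1/(h_i·A) = 1/(23.1×30.9) = 0.001401 K/W
R_brass = L/(kA) = 0.0048/(123×30.9) = 1.263×10^-6 K/W
R_mineral wool = L/(kA) = 0.16/(0.0442×30.9) = 0.1171 K/W
R_stainless steel = L/(kA) = 0.0023/(17.4×30.9) = 4.278×10^-6 K/W
R_outer film = 1/(h_o·A) = 1/(10.9×30.9) = 0.002969 K/W
R_total = 0.1215 K/W
Q = ΔT / R_total = 356 / 0.1215

Q ≈ 2930 W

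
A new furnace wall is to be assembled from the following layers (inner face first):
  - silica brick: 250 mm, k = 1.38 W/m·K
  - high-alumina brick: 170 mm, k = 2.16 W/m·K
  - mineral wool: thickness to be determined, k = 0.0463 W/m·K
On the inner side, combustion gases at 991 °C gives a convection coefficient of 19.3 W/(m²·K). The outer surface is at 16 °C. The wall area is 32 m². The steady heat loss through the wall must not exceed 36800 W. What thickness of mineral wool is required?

Thermal resistances in series:
R_inner film = 1/(h_i·A) = 1/(19.3×32) = 0.001619 K/W
R_silica brick = L/(kA) = 0.25/(1.38×32) = 0.005661 K/W
R_high-alumina brick = L/(kA) = 0.17/(2.16×32) = 0.002459 K/W
Sum of the known resistances R_other = 0.00974 K/W
Required total resistance R_tot = ΔT/Q_allow = 975/36800 = 0.02649 K/W
R_mineral wool = R_tot − R_other = 0.01675 K/W
L = R·k·A = 0.01675×0.0463×32

L ≈ 24.8 mm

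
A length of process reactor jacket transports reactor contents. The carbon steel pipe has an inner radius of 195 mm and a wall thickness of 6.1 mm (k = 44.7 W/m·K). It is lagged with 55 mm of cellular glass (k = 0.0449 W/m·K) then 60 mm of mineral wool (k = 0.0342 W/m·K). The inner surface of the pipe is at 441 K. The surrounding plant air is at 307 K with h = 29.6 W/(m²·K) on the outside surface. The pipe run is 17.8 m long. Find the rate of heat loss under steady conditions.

Cylindrical conduction, so R = ln(r₂/r₁)/(2πkL) per layer, in series:
R_carbon steel pipe wall = ln(201.1/195)/(2π×44.7×17.8) = 6.161×10^-6 K/W
R_cellular glass = ln(256.1/201.1)/(2π×0.0449×17.8) = 0.04814 K/W
R_mineral wool = ln(316.1/256.1)/(2π×0.0342×17.8) = 0.05503 K/W
R_outer film = 1/(h_o·2πr_oL) = 1/(29.6×2π×0.3161×17.8) = 9.556×10^-4 K/W
R_total = 0.1041 K/W
Q = ΔT/R_total = 134/0.1041

Q ≈ 1290 W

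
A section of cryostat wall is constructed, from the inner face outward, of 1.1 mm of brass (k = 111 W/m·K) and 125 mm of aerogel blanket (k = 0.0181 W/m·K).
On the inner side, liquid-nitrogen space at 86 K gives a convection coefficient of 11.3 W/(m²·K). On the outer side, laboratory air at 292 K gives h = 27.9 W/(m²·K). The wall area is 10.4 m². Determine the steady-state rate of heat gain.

Q ≈ 305 W

Thermal resistances in series:
R_inner film = 1/(h_i·A) = 1/(11.3×10.4) = 0.008509 K/W
R_brass = L/(kA) = 0.0011/(111×10.4) = 9.529×10^-7 K/W
R_aerogel blanket = L/(kA) = 0.125/(0.0181×10.4) = 0.664 K/W
R_outer film = 1/(h_o·A) = 1/(27.9×10.4) = 0.003446 K/W
R_total = 0.676 K/W
Q = ΔT / R_total = 206 / 0.676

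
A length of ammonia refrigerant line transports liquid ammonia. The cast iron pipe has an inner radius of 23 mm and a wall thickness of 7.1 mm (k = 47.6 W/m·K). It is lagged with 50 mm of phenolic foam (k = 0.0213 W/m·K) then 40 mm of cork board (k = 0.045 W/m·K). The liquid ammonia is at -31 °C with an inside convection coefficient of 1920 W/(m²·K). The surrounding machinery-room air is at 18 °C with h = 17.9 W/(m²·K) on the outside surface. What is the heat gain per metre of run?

For a radial system each layer contributes R = ln(r_out/r_in)/(2πkL); films add R = 1/(hA).
R_inner film = 1/(h_i·2πr₁L) = 1/(1920×2π×0.023×1) = 0.003604 K/W
R_cast iron pipe wall = ln(30.1/23)/(2π×47.6×1) = 8.995×10^-4 K/W
R_phenolic foam = ln(80.1/30.1)/(2π×0.0213×1) = 7.313 K/W
R_cork board = ln(120.1/80.1)/(2π×0.045×1) = 1.433 K/W
R_outer film = 1/(h_o·2πr_oL) = 1/(17.9×2π×0.1201×1) = 0.07403 K/W
R_total = 8.824 K/W
Q = ΔT/R_total = 49/8.824

q′ ≈ 5.55 W/m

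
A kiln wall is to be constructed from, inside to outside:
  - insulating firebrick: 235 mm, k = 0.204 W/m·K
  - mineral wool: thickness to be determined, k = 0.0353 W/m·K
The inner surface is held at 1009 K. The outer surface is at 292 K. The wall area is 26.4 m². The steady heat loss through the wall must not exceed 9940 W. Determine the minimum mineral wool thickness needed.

Model the wall as resistances in series:
R_insulating firebrick = L/(kA) = 0.235/(0.204×26.4) = 0.04363 K/W
Sum of the known resistances R_other = 0.04363 K/W
Required total resistance R_tot = ΔT/Q_allow = 717/9940 = 0.07213 K/W
R_mineral wool = R_tot − R_other = 0.0285 K/W
L = R·k·A = 0.0285×0.0353×26.4

L ≈ 26.6 mm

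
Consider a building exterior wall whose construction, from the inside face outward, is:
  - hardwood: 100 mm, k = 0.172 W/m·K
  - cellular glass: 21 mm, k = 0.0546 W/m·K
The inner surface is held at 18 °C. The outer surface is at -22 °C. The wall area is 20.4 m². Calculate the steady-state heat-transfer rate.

Treating each layer as a thermal resistance in series:
R_hardwood = L/(kA) = 0.1/(0.172×20.4) = 0.0285 K/W
R_cellular glass = L/(kA) = 0.021/(0.0546×20.4) = 0.01885 K/W
R_total = 0.04735 K/W
Q = ΔT / R_total = 40 / 0.04735

Q ≈ 845 W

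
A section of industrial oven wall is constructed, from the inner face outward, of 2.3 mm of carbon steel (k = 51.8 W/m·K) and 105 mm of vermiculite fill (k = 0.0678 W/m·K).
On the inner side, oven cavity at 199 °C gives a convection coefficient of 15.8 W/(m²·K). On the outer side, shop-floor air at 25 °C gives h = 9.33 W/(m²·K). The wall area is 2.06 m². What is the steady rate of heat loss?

Q ≈ 208 W

Series thermal resistances:
R_inner film = 1/(h_i·A) = 1/(15.8×2.06) = 0.03072 K/W
R_carbon steel = L/(kA) = 0.0023/(51.8×2.06) = 2.155×10^-5 K/W
R_vermiculite fill = L/(kA) = 0.105/(0.0678×2.06) = 0.7518 K/W
R_outer film = 1/(h_o·A) = 1/(9.33×2.06) = 0.05203 K/W
R_total = 0.8346 K/W
Q = ΔT / R_total = 174 / 0.8346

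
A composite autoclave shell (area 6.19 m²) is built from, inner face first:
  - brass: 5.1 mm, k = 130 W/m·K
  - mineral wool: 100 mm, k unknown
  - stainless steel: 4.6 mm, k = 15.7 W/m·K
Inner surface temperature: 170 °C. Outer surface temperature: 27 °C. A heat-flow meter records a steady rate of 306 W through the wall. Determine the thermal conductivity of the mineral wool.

Treating each layer as a thermal resistance in series:
R_brass = L/(kA) = 0.0051/(130×6.19) = 6.338×10^-6 K/W
R_stainless steel = L/(kA) = 0.0046/(15.7×6.19) = 4.733×10^-5 K/W
Sum of known resistances R_other = 5.367×10^-5 K/W
Total R = ΔT/Q = 143/306 = 0.4673 K/W
R_mineral wool = R_total − R_other = 0.4673 K/W
k = L/(R·A) = 0.1/(0.4673×6.19)

k ≈ 0.0346 W/(m·K)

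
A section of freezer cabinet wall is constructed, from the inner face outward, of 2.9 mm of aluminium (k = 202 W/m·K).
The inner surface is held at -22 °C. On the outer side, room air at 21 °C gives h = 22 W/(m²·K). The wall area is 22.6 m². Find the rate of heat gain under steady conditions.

Q ≈ 21400 W

Series thermal resistances:
R_aluminium = L/(kA) = 0.0029/(202×22.6) = 6.352×10^-7 K/W
R_outer film = 1/(h_o·A) = 1/(22×22.6) = 0.002011 K/W
R_total = 0.002012 K/W
Q = ΔT / R_total = 43 / 0.002012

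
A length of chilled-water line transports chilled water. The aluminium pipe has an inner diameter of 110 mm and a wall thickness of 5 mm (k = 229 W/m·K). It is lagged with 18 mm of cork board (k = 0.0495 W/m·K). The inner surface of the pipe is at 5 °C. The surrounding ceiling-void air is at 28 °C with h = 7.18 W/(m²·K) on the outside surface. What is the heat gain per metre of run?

q′ ≈ 20.4 W/m

Cylindrical conduction, so R = ln(r₂/r₁)/(2πkL) per layer, in series:
R_aluminium pipe wall = ln(60/55)/(2π×229×1) = 6.047×10^-5 K/W
R_cork board = ln(78/60)/(2π×0.0495×1) = 0.8436 K/W
R_outer film = 1/(h_o·2πr_oL) = 1/(7.18×2π×0.078×1) = 0.2842 K/W
R_total = 1.128 K/W
Q = ΔT/R_total = 23/1.128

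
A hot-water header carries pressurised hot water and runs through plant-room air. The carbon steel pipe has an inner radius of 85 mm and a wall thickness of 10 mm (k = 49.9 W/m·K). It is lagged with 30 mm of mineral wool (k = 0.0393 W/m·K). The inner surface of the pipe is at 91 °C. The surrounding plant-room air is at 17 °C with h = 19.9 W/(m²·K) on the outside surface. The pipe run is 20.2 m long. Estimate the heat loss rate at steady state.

Q ≈ 1270 W

Treating each annulus and film as a series resistance:
R_carbon steel pipe wall = ln(95/85)/(2π×49.9×20.2) = 1.756×10^-5 K/W
R_mineral wool = ln(125/95)/(2π×0.0393×20.2) = 0.05502 K/W
R_outer film = 1/(h_o·2πr_oL) = 1/(19.9×2π×0.125×20.2) = 0.003167 K/W
R_total = 0.0582 K/W
Q = ΔT/R_total = 74/0.0582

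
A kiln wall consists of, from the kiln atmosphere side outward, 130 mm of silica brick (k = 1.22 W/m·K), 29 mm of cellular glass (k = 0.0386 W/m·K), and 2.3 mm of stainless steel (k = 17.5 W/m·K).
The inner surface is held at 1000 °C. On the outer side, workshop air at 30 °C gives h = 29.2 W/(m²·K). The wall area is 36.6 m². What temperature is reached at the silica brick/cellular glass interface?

T ≈ 884 °C

Treating each layer as a thermal resistance in series:
R_silica brick = L/(kA) = 0.13/(1.22×36.6) = 0.002911 K/W
R_cellular glass = L/(kA) = 0.029/(0.0386×36.6) = 0.02053 K/W
R_stainless steel = L/(kA) = 0.0023/(17.5×36.6) = 3.591×10^-6 K/W
R_outer film = 1/(h_o·A) = 1/(29.2×36.6) = 9.357×10^-4 K/W
R_total = 0.02438 K/W;  Q = ΔT/R_total = 970/0.02438 = 39790 W
T_interface = T_inner − Q·ΣR(inner→interface) = 1000 − 39800×0.002911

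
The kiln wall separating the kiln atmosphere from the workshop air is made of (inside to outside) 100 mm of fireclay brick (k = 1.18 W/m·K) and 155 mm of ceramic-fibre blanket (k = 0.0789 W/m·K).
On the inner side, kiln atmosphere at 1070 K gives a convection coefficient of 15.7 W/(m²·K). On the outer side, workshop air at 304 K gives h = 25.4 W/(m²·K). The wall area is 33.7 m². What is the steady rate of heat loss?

Q ≈ 12000 W

Series thermal resistances:
R_inner film = 1/(h_i·A) = 1/(15.7×33.7) = 0.00189 K/W
R_fireclay brick = L/(kA) = 0.1/(1.18×33.7) = 0.002515 K/W
R_ceramic-fibre blanket = L/(kA) = 0.155/(0.0789×33.7) = 0.05829 K/W
R_outer film = 1/(h_o·A) = 1/(25.4×33.7) = 0.001168 K/W
R_total = 0.06387 K/W
Q = ΔT / R_total = 766 / 0.06387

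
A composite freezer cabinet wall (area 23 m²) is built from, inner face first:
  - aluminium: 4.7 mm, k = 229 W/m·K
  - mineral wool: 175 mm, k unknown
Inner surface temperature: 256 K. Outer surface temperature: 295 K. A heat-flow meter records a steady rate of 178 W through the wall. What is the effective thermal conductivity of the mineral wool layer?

k ≈ 0.0347 W/(m·K)

Model the wall as resistances in series:
R_aluminium = L/(kA) = 0.0047/(229×23) = 8.923×10^-7 K/W
Sum of known resistances R_other = 8.923×10^-7 K/W
Total R = ΔT/Q = 39/178 = 0.2191 K/W
R_mineral wool = R_total − R_other = 0.2191 K/W
k = L/(R·A) = 0.175/(0.2191×23)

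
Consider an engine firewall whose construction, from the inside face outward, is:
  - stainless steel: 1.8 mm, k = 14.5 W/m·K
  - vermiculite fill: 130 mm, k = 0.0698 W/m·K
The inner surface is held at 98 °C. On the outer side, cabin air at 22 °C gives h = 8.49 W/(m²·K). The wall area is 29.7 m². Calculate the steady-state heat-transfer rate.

Q ≈ 1140 W

Thermal resistances in series:
R_stainless steel = L/(kA) = 0.0018/(14.5×29.7) = 4.18×10^-6 K/W
R_vermiculite fill = L/(kA) = 0.13/(0.0698×29.7) = 0.06271 K/W
R_outer film = 1/(h_o·A) = 1/(8.49×29.7) = 0.003966 K/W
R_total = 0.06668 K/W
Q = ΔT / R_total = 76 / 0.06668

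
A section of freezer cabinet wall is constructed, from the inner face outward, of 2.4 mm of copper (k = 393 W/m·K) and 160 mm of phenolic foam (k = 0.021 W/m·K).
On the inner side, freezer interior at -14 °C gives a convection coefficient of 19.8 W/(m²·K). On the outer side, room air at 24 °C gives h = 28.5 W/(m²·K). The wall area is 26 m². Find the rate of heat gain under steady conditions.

Q ≈ 128 W

Model the wall as resistances in series:
R_inner film = 1/(h_i·A) = 1/(19.8×26) = 0.001943 K/W
R_copper = L/(kA) = 0.0024/(393×26) = 2.349×10^-7 K/W
R_phenolic foam = L/(kA) = 0.16/(0.021×26) = 0.293 K/W
R_outer film = 1/(h_o·A) = 1/(28.5×26) = 0.00135 K/W
R_total = 0.2963 K/W
Q = ΔT / R_total = 38 / 0.2963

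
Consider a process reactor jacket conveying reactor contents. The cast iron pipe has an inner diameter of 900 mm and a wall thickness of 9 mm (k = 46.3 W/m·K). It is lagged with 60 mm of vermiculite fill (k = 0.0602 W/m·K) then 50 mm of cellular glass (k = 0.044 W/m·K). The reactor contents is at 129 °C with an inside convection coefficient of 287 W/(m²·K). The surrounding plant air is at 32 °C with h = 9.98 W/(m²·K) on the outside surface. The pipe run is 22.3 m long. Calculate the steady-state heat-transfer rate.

Q ≈ 3150 W

Cylindrical conduction, so R = ln(r₂/r₁)/(2πkL) per layer, in series:
R_inner film = 1/(h_i·2πr₁L) = 1/(287×2π×0.45×22.3) = 5.526×10^-5 K/W
R_cast iron pipe wall = ln(459/450)/(2π×46.3×22.3) = 3.053×10^-6 K/W
R_vermiculite fill = ln(519/459)/(2π×0.0602×22.3) = 0.01456 K/W
R_cellular glass = ln(569/519)/(2π×0.044×22.3) = 0.01492 K/W
R_outer film = 1/(h_o·2πr_oL) = 1/(9.98×2π×0.569×22.3) = 0.001257 K/W
R_total = 0.0308 K/W
Q = ΔT/R_total = 97/0.0308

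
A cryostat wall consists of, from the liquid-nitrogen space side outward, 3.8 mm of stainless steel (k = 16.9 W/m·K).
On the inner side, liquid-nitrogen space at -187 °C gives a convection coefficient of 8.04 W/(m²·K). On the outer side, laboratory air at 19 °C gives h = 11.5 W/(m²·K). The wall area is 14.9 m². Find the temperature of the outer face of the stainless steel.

Treating each layer as a thermal resistance in series:
R_inner film = 1/(h_i·A) = 1/(8.04×14.9) = 0.008348 K/W
R_stainless steel = L/(kA) = 0.0038/(16.9×14.9) = 1.509×10^-5 K/W
R_outer film = 1/(h_o·A) = 1/(11.5×14.9) = 0.005836 K/W
R_total = 0.0142 K/W;  Q = ΔT/R_total = 206/0.0142 = 14510 W
T_interface = T_inner + Q·ΣR(inner→interface) = -187 + 14500×0.008363

T ≈ -65.7 °C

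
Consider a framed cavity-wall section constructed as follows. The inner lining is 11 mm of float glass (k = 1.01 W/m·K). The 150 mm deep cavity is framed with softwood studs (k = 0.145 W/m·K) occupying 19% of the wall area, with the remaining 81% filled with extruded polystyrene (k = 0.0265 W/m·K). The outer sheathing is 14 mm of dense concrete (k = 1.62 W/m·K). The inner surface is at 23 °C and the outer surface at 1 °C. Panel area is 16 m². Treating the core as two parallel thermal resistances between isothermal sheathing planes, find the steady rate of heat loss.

Sheathing layers in series; stud and cavity paths in parallel between them.
R_inner = 0.011/(1.01×16) = 6.807×10^-4 K/W
R_stud  = 0.15/(0.145×0.19×16) = 0.3403 K/W
R_cav   = 0.15/(0.0265×0.81×16) = 0.4368 K/W
1/R_core = 1/R_stud + 1/R_cav → R_core = 0.1913 K/W
R_outer = 0.014/(1.62×16) = 5.401×10^-4 K/W
R_total = 0.1925 K/W
Q = ΔT/R_total = 22/0.1925

Q ≈ 114 W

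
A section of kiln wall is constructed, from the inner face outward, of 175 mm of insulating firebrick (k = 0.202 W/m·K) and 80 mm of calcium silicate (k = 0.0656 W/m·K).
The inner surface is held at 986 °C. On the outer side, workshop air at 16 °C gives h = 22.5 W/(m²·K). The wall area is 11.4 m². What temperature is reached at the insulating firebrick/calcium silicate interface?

T ≈ 592 °C

Model the wall as resistances in series:
R_insulating firebrick = L/(kA) = 0.175/(0.202×11.4) = 0.07599 K/W
R_calcium silicate = L/(kA) = 0.08/(0.0656×11.4) = 0.107 K/W
R_outer film = 1/(h_o·A) = 1/(22.5×11.4) = 0.003899 K/W
R_total = 0.1869 K/W;  Q = ΔT/R_total = 970/0.1869 = 5191 W
T_interface = T_inner − Q·ΣR(inner→interface) = 986 − 5190×0.07599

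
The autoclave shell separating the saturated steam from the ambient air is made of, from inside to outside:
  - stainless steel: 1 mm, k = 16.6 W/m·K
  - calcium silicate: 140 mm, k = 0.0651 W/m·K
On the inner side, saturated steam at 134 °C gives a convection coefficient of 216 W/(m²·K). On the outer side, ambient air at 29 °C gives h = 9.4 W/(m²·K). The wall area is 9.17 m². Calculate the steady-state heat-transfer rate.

Q ≈ 426 W

Treating each layer as a thermal resistance in series:
R_inner film = 1/(h_i·A) = 1/(216×9.17) = 5.049×10^-4 K/W
R_stainless steel = L/(kA) = 0.001/(16.6×9.17) = 6.569×10^-6 K/W
R_calcium silicate = L/(kA) = 0.14/(0.0651×9.17) = 0.2345 K/W
R_outer film = 1/(h_o·A) = 1/(9.4×9.17) = 0.0116 K/W
R_total = 0.2466 K/W
Q = ΔT / R_total = 105 / 0.2466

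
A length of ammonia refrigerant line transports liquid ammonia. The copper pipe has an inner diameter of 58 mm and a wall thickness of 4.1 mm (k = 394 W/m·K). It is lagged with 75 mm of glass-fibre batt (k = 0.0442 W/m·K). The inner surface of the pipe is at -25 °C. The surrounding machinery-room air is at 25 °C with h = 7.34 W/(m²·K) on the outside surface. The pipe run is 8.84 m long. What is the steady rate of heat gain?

Q ≈ 99.1 W

For a radial system each layer contributes R = ln(r_out/r_in)/(2πkL); films add R = 1/(hA).
R_copper pipe wall = ln(33.1/29)/(2π×394×8.84) = 6.043×10^-6 K/W
R_glass-fibre batt = ln(108.1/33.1)/(2π×0.0442×8.84) = 0.4821 K/W
R_outer film = 1/(h_o·2πr_oL) = 1/(7.34×2π×0.1081×8.84) = 0.02269 K/W
R_total = 0.5048 K/W
Q = ΔT/R_total = 50/0.5048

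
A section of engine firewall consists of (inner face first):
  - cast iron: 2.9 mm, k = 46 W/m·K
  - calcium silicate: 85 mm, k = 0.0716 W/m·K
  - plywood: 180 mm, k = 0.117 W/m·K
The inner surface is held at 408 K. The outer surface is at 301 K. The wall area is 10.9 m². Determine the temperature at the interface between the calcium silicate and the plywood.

Treating each layer as a thermal resistance in series:
R_cast iron = L/(kA) = 0.0029/(46×10.9) = 5.784×10^-6 K/W
R_calcium silicate = L/(kA) = 0.085/(0.0716×10.9) = 0.1089 K/W
R_plywood = L/(kA) = 0.18/(0.117×10.9) = 0.1411 K/W
R_total = 0.2501 K/W;  Q = ΔT/R_total = 107/0.2501 = 427.9 W
T_interface = T_inner − Q·ΣR(inner→interface) = 408 − 428×0.1089

T ≈ 361 K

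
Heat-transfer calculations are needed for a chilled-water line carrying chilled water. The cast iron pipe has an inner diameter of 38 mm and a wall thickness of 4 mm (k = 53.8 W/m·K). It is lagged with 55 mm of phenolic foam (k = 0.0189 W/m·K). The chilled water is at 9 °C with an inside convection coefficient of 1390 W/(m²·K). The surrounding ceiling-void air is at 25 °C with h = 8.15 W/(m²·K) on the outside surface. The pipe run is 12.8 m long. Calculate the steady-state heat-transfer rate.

For a radial system each layer contributes R = ln(r_out/r_in)/(2πkL); films add R = 1/(hA).
R_inner film = 1/(h_i·2πr₁L) = 1/(1390×2π×0.019×12.8) = 4.708×10^-4 K/W
R_cast iron pipe wall = ln(23/19)/(2π×53.8×12.8) = 4.416×10^-5 K/W
R_phenolic foam = ln(78/23)/(2π×0.0189×12.8) = 0.8034 K/W
R_outer film = 1/(h_o·2πr_oL) = 1/(8.15×2π×0.078×12.8) = 0.01956 K/W
R_total = 0.8235 K/W
Q = ΔT/R_total = 16/0.8235

Q ≈ 19.4 W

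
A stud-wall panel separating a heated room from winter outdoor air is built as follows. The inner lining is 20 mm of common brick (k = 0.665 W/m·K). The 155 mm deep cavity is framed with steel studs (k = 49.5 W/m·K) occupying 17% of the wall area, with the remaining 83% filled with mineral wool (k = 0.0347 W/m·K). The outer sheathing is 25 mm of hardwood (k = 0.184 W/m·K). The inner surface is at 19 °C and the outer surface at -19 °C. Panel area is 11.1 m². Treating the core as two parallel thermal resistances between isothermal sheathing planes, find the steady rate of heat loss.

Sheathing layers in series; stud and cavity paths in parallel between them.
R_inner = 0.02/(0.665×11.1) = 0.002709 K/W
R_stud  = 0.155/(49.5×0.17×11.1) = 0.001659 K/W
R_cav   = 0.155/(0.0347×0.83×11.1) = 0.4848 K/W
1/R_core = 1/R_stud + 1/R_cav → R_core = 0.001654 K/W
R_outer = 0.025/(0.184×11.1) = 0.01224 K/W
R_total = 0.0166 K/W
Q = ΔT/R_total = 38/0.0166

Q ≈ 2290 W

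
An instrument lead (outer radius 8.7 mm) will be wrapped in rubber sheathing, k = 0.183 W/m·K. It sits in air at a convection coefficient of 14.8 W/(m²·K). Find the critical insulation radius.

For a cylinder r_cr = k/h = 0.183/14.8
r_cr = 12.4 mm; since the bare radius (8.7 mm) is below r_cr, adding a thin layer of insulation will *increase* heat loss.

r_cr ≈ 12.4 mm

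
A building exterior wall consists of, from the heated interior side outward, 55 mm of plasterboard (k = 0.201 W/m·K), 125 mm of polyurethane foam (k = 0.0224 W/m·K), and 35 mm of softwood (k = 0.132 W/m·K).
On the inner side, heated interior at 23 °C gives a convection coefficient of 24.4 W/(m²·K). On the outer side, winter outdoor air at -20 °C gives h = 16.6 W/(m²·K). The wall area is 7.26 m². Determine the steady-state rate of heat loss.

Q ≈ 50.2 W

Thermal resistances in series:
R_inner film = 1/(h_i·A) = 1/(24.4×7.26) = 0.005645 K/W
R_plasterboard = L/(kA) = 0.055/(0.201×7.26) = 0.03769 K/W
R_polyurethane foam = L/(kA) = 0.125/(0.0224×7.26) = 0.7686 K/W
R_softwood = L/(kA) = 0.035/(0.132×7.26) = 0.03652 K/W
R_outer film = 1/(h_o·A) = 1/(16.6×7.26) = 0.008298 K/W
R_total = 0.8568 K/W
Q = ΔT / R_total = 43 / 0.8568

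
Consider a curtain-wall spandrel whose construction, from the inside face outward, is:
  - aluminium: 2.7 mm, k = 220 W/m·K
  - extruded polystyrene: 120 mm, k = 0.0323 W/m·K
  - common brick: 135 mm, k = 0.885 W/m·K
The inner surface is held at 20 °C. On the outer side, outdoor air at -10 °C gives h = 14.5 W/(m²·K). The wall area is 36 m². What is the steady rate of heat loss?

Q ≈ 274 W

Thermal resistances in series:
R_aluminium = L/(kA) = 0.0027/(220×36) = 3.409×10^-7 K/W
R_extruded polystyrene = L/(kA) = 0.12/(0.0323×36) = 0.1032 K/W
R_common brick = L/(kA) = 0.135/(0.885×36) = 0.004237 K/W
R_outer film = 1/(h_o·A) = 1/(14.5×36) = 0.001916 K/W
R_total = 0.1094 K/W
Q = ΔT / R_total = 30 / 0.1094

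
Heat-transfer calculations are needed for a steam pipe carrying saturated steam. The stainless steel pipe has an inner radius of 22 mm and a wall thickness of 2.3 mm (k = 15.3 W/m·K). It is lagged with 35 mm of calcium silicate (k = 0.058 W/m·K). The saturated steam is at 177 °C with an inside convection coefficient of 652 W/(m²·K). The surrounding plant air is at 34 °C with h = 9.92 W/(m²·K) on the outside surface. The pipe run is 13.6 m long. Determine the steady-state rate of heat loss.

Q ≈ 712 W

Radial resistances (cylindrical: R_cond = ln(r_o/r_i)/(2πkL), R_conv = 1/(h·2πrL)):
R_inner film = 1/(h_i·2πr₁L) = 1/(652×2π×0.022×13.6) = 8.159×10^-4 K/W
R_stainless steel pipe wall = ln(24.3/22)/(2π×15.3×13.6) = 7.605×10^-5 K/W
R_calcium silicate = ln(59.3/24.3)/(2π×0.058×13.6) = 0.18 K/W
R_outer film = 1/(h_o·2πr_oL) = 1/(9.92×2π×0.0593×13.6) = 0.01989 K/W
R_total = 0.2008 K/W
Q = ΔT/R_total = 143/0.2008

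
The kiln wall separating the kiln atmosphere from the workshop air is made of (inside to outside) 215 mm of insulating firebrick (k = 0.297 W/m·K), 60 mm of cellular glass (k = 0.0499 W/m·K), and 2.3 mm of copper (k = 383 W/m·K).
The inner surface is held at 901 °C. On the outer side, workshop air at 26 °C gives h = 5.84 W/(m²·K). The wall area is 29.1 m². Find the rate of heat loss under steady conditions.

Q ≈ 12100 W

Series thermal resistances:
R_insulating firebrick = L/(kA) = 0.215/(0.297×29.1) = 0.02488 K/W
R_cellular glass = L/(kA) = 0.06/(0.0499×29.1) = 0.04132 K/W
R_copper = L/(kA) = 0.0023/(383×29.1) = 2.064×10^-7 K/W
R_outer film = 1/(h_o·A) = 1/(5.84×29.1) = 0.005884 K/W
R_total = 0.07208 K/W
Q = ΔT / R_total = 875 / 0.07208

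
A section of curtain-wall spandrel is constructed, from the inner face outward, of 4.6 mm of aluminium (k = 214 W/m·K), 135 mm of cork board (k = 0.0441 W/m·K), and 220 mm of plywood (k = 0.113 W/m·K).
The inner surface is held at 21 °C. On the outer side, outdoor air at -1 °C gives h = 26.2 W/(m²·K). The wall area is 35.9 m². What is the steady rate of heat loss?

Treating each layer as a thermal resistance in series:
R_aluminium = L/(kA) = 0.0046/(214×35.9) = 5.988×10^-7 K/W
R_cork board = L/(kA) = 0.135/(0.0441×35.9) = 0.08527 K/W
R_plywood = L/(kA) = 0.22/(0.113×35.9) = 0.05423 K/W
R_outer film = 1/(h_o·A) = 1/(26.2×35.9) = 0.001063 K/W
R_total = 0.1406 K/W
Q = ΔT / R_total = 22 / 0.1406

Q ≈ 157 W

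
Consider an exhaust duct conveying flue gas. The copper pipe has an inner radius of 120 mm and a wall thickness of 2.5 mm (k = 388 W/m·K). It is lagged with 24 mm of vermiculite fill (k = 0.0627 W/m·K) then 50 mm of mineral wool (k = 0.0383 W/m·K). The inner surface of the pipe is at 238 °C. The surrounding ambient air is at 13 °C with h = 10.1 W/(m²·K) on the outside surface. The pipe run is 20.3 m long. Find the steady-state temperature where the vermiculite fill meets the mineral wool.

For a radial system each layer contributes R = ln(r_out/r_in)/(2πkL); films add R = 1/(hA).
R_copper pipe wall = ln(122.5/120)/(2π×388×20.3) = 4.166×10^-7 K/W
R_vermiculite fill = ln(146.5/122.5)/(2π×0.0627×20.3) = 0.02237 K/W
R_mineral wool = ln(196.5/146.5)/(2π×0.0383×20.3) = 0.06011 K/W
R_outer film = 1/(h_o·2πr_oL) = 1/(10.1×2π×0.1965×20.3) = 0.00395 K/W
R_total = 0.08643 K/W
Q = ΔT/R_total = 225/0.08643
Q = 2600 W
T_interface = T_inner − Q·ΣR(inner→interface) = 238 − 2600×0.02237

T ≈ 180 °C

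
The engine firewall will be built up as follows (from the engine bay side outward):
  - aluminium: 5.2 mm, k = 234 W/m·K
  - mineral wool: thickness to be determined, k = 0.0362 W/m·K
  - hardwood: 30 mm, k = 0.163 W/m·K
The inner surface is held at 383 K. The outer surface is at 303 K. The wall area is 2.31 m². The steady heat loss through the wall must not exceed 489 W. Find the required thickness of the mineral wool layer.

L ≈ 7.02 mm

Treating each layer as a thermal resistance in series:
R_aluminium = L/(kA) = 0.0052/(234×2.31) = 9.62×10^-6 K/W
R_hardwood = L/(kA) = 0.03/(0.163×2.31) = 0.07967 K/W
Sum of the known resistances R_other = 0.07968 K/W
Required total resistance R_tot = ΔT/Q_allow = 80/489 = 0.1636 K/W
R_mineral wool = R_tot − R_other = 0.08391 K/W
L = R·k·A = 0.08391×0.0362×2.31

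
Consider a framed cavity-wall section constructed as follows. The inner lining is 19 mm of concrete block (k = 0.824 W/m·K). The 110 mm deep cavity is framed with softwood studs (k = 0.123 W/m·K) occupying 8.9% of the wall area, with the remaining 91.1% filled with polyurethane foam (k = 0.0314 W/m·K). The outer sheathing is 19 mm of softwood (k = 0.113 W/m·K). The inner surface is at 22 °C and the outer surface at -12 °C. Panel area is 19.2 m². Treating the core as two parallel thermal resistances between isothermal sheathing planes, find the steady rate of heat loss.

Q ≈ 220 W

Sheathing layers in series; stud and cavity paths in parallel between them.
R_inner = 0.019/(0.824×19.2) = 0.001201 K/W
R_stud  = 0.11/(0.123×0.089×19.2) = 0.5234 K/W
R_cav   = 0.11/(0.0314×0.911×19.2) = 0.2003 K/W
1/R_core = 1/R_stud + 1/R_cav → R_core = 0.1449 K/W
R_outer = 0.019/(0.113×19.2) = 0.008757 K/W
R_total = 0.1548 K/W
Q = ΔT/R_total = 34/0.1548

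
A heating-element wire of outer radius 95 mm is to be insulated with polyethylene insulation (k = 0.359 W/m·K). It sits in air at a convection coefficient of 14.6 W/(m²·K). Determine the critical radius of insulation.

r_cr ≈ 24.6 mm

For a cylinder r_cr = k/h = 0.359/14.6
r_cr = 24.6 mm; since the bare radius (95 mm) is above r_cr, any added insulation will reduce heat loss.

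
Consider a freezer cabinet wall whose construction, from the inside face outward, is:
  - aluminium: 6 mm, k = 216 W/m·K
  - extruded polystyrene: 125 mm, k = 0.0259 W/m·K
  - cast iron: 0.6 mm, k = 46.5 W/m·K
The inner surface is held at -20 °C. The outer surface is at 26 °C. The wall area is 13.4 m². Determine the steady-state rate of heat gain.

Thermal resistances in series:
R_aluminium = L/(kA) = 0.006/(216×13.4) = 2.073×10^-6 K/W
R_extruded polystyrene = L/(kA) = 0.125/(0.0259×13.4) = 0.3602 K/W
R_cast iron = L/(kA) = 0.0006/(46.5×13.4) = 9.629×10^-7 K/W
R_total = 0.3602 K/W
Q = ΔT / R_total = 46 / 0.3602

Q ≈ 128 W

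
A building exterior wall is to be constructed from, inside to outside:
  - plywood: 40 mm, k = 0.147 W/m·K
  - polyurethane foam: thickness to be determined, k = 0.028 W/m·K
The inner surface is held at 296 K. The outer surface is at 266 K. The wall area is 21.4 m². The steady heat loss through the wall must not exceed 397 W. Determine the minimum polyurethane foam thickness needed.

Treating each layer as a thermal resistance in series:
R_plywood = L/(kA) = 0.04/(0.147×21.4) = 0.01272 K/W
Sum of the known resistances R_other = 0.01272 K/W
Required total resistance R_tot = ΔT/Q_allow = 30/397 = 0.07557 K/W
R_polyurethane foam = R_tot − R_other = 0.06285 K/W
L = R·k·A = 0.06285×0.028×21.4

L ≈ 37.7 mm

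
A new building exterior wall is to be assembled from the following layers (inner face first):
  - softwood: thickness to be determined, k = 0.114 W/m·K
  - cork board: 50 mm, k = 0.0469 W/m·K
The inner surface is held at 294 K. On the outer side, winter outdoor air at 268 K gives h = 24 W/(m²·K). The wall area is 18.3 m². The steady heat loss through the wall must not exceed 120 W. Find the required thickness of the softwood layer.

Using the resistance-network approach (series):
R_cork board = L/(kA) = 0.05/(0.0469×18.3) = 0.05826 K/W
R_outer film = 1/(h_o·A) = 1/(24×18.3) = 0.002277 K/W
Sum of the known resistances R_other = 0.06053 K/W
Required total resistance R_tot = ΔT/Q_allow = 26/120 = 0.2167 K/W
R_softwood = R_tot − R_other = 0.1561 K/W
L = R·k·A = 0.1561×0.114×18.3

L ≈ 326 mm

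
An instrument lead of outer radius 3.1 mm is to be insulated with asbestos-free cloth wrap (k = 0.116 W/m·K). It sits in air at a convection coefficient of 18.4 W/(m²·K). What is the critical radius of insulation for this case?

r_cr ≈ 6.3 mm

For a cylinder r_cr = k/h = 0.116/18.4
r_cr = 6.3 mm; since the bare radius (3.1 mm) is below r_cr, adding a thin layer of insulation will *increase* heat loss.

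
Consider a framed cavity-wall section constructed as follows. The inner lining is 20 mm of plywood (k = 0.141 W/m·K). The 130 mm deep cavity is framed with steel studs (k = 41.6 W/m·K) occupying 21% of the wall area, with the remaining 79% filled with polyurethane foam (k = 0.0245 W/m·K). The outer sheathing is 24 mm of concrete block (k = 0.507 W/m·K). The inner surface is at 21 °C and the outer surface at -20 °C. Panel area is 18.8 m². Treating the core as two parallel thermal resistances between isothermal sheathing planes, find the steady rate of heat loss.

Sheathing layers in series; stud and cavity paths in parallel between them.
R_inner = 0.02/(0.141×18.8) = 0.007545 K/W
R_stud  = 0.13/(41.6×0.21×18.8) = 7.915×10^-4 K/W
R_cav   = 0.13/(0.0245×0.79×18.8) = 0.3573 K/W
1/R_core = 1/R_stud + 1/R_cav → R_core = 7.898×10^-4 K/W
R_outer = 0.024/(0.507×18.8) = 0.002518 K/W
R_total = 0.01085 K/W
Q = ΔT/R_total = 41/0.01085

Q ≈ 3780 W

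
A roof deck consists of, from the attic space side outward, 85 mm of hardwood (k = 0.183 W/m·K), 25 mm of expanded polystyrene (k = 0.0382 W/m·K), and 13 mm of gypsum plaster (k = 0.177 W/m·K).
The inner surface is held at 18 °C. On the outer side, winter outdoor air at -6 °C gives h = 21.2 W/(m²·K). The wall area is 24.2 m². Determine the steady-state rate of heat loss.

Q ≈ 469 W

Thermal resistances in series:
R_hardwood = L/(kA) = 0.085/(0.183×24.2) = 0.01919 K/W
R_expanded polystyrene = L/(kA) = 0.025/(0.0382×24.2) = 0.02704 K/W
R_gypsum plaster = L/(kA) = 0.013/(0.177×24.2) = 0.003035 K/W
R_outer film = 1/(h_o·A) = 1/(21.2×24.2) = 0.001949 K/W
R_total = 0.05122 K/W
Q = ΔT / R_total = 24 / 0.05122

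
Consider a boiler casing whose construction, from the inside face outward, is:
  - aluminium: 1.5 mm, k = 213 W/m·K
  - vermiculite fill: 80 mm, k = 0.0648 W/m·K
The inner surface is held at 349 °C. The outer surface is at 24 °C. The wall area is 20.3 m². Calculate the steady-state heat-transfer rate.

Treating each layer as a thermal resistance in series:
R_aluminium = L/(kA) = 0.0015/(213×20.3) = 3.469×10^-7 K/W
R_vermiculite fill = L/(kA) = 0.08/(0.0648×20.3) = 0.06082 K/W
R_total = 0.06082 K/W
Q = ΔT / R_total = 325 / 0.06082

Q ≈ 5340 W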